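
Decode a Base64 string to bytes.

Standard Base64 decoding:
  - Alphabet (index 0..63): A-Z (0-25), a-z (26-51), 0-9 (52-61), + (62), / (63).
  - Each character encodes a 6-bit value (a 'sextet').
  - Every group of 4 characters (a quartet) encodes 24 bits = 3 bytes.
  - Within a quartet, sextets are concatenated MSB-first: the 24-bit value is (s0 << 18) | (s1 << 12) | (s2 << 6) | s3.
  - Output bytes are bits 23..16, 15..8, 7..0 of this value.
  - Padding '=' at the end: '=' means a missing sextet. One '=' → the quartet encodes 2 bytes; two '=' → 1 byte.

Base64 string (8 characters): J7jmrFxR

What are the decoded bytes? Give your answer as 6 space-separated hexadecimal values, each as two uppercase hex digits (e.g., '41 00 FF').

Answer: 27 B8 E6 AC 5C 51

Derivation:
After char 0 ('J'=9): chars_in_quartet=1 acc=0x9 bytes_emitted=0
After char 1 ('7'=59): chars_in_quartet=2 acc=0x27B bytes_emitted=0
After char 2 ('j'=35): chars_in_quartet=3 acc=0x9EE3 bytes_emitted=0
After char 3 ('m'=38): chars_in_quartet=4 acc=0x27B8E6 -> emit 27 B8 E6, reset; bytes_emitted=3
After char 4 ('r'=43): chars_in_quartet=1 acc=0x2B bytes_emitted=3
After char 5 ('F'=5): chars_in_quartet=2 acc=0xAC5 bytes_emitted=3
After char 6 ('x'=49): chars_in_quartet=3 acc=0x2B171 bytes_emitted=3
After char 7 ('R'=17): chars_in_quartet=4 acc=0xAC5C51 -> emit AC 5C 51, reset; bytes_emitted=6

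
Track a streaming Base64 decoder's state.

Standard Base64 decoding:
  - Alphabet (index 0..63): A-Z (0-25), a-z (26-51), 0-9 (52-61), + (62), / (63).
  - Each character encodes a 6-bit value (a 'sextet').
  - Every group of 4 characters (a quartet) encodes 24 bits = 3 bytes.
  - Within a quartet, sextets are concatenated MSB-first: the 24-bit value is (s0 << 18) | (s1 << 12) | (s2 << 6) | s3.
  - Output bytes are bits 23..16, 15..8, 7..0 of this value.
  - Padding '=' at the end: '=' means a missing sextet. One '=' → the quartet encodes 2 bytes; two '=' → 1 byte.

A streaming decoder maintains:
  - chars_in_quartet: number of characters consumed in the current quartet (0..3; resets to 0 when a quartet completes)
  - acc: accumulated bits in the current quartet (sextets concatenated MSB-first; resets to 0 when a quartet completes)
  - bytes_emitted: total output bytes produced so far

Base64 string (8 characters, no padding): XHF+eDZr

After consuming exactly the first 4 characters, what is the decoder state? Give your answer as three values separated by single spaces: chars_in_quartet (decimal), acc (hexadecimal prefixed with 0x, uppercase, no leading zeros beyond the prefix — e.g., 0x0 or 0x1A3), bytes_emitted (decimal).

After char 0 ('X'=23): chars_in_quartet=1 acc=0x17 bytes_emitted=0
After char 1 ('H'=7): chars_in_quartet=2 acc=0x5C7 bytes_emitted=0
After char 2 ('F'=5): chars_in_quartet=3 acc=0x171C5 bytes_emitted=0
After char 3 ('+'=62): chars_in_quartet=4 acc=0x5C717E -> emit 5C 71 7E, reset; bytes_emitted=3

Answer: 0 0x0 3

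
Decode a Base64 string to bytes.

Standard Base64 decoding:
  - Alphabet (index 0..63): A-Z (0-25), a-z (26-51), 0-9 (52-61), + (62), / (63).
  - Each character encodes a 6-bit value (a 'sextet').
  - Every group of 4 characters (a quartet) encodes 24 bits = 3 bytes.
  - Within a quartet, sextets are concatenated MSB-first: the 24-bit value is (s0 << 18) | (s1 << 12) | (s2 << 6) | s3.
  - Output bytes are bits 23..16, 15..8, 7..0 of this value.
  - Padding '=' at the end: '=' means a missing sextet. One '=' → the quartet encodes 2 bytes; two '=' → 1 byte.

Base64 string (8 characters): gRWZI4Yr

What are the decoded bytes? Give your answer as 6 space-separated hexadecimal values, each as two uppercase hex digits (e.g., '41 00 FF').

Answer: 81 15 99 23 86 2B

Derivation:
After char 0 ('g'=32): chars_in_quartet=1 acc=0x20 bytes_emitted=0
After char 1 ('R'=17): chars_in_quartet=2 acc=0x811 bytes_emitted=0
After char 2 ('W'=22): chars_in_quartet=3 acc=0x20456 bytes_emitted=0
After char 3 ('Z'=25): chars_in_quartet=4 acc=0x811599 -> emit 81 15 99, reset; bytes_emitted=3
After char 4 ('I'=8): chars_in_quartet=1 acc=0x8 bytes_emitted=3
After char 5 ('4'=56): chars_in_quartet=2 acc=0x238 bytes_emitted=3
After char 6 ('Y'=24): chars_in_quartet=3 acc=0x8E18 bytes_emitted=3
After char 7 ('r'=43): chars_in_quartet=4 acc=0x23862B -> emit 23 86 2B, reset; bytes_emitted=6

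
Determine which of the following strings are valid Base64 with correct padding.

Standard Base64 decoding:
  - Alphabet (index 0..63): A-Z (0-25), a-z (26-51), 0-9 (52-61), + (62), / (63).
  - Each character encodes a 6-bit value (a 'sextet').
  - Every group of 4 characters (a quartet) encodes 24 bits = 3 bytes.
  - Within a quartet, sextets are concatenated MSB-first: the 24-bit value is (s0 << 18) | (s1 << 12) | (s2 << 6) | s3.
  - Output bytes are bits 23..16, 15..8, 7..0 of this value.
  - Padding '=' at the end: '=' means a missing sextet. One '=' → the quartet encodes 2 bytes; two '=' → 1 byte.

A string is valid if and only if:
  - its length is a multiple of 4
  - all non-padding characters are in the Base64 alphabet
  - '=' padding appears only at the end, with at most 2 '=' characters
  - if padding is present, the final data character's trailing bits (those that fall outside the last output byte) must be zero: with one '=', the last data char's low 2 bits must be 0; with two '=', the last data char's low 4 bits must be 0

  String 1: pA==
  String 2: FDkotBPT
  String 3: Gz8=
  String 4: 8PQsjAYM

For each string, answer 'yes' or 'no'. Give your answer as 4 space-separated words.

String 1: 'pA==' → valid
String 2: 'FDkotBPT' → valid
String 3: 'Gz8=' → valid
String 4: '8PQsjAYM' → valid

Answer: yes yes yes yes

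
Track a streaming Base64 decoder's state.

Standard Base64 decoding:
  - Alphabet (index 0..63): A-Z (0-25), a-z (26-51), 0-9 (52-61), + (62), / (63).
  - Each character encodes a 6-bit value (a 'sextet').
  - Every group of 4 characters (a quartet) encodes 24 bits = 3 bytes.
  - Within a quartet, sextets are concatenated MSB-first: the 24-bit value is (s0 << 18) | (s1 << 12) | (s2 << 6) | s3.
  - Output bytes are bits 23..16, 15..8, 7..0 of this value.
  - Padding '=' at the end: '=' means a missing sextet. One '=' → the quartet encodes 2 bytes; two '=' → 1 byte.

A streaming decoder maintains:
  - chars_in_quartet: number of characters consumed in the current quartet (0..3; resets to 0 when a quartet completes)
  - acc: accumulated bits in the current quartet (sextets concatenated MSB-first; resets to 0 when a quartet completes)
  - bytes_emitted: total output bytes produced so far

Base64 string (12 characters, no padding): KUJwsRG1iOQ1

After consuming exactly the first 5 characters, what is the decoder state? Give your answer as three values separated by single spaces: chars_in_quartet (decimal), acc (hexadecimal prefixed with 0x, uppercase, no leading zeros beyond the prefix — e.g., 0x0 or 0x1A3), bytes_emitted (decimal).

Answer: 1 0x2C 3

Derivation:
After char 0 ('K'=10): chars_in_quartet=1 acc=0xA bytes_emitted=0
After char 1 ('U'=20): chars_in_quartet=2 acc=0x294 bytes_emitted=0
After char 2 ('J'=9): chars_in_quartet=3 acc=0xA509 bytes_emitted=0
After char 3 ('w'=48): chars_in_quartet=4 acc=0x294270 -> emit 29 42 70, reset; bytes_emitted=3
After char 4 ('s'=44): chars_in_quartet=1 acc=0x2C bytes_emitted=3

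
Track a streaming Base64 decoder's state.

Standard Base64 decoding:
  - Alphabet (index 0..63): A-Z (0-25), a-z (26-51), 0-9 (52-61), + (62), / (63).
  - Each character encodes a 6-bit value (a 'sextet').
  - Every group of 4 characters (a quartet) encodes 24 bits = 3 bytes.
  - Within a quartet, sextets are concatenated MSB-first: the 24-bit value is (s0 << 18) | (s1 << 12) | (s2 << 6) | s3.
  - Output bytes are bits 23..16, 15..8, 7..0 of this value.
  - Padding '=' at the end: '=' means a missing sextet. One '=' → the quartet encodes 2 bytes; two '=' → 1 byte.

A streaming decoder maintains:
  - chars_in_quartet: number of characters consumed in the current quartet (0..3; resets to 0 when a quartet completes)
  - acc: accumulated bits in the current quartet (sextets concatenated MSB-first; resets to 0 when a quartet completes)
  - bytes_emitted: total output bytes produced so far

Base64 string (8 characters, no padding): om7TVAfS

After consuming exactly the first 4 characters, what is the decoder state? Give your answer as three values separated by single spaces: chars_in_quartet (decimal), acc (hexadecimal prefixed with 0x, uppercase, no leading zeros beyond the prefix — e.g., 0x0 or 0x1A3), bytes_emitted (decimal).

Answer: 0 0x0 3

Derivation:
After char 0 ('o'=40): chars_in_quartet=1 acc=0x28 bytes_emitted=0
After char 1 ('m'=38): chars_in_quartet=2 acc=0xA26 bytes_emitted=0
After char 2 ('7'=59): chars_in_quartet=3 acc=0x289BB bytes_emitted=0
After char 3 ('T'=19): chars_in_quartet=4 acc=0xA26ED3 -> emit A2 6E D3, reset; bytes_emitted=3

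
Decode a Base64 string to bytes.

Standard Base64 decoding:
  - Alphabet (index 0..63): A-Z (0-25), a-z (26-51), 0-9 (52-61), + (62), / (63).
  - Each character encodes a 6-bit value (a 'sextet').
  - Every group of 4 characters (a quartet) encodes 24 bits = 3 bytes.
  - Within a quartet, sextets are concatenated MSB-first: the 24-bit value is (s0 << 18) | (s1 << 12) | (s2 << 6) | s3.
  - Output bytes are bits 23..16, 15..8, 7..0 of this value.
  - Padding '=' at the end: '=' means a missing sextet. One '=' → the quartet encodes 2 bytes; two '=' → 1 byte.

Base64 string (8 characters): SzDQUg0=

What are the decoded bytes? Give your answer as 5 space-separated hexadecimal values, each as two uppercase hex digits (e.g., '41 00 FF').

Answer: 4B 30 D0 52 0D

Derivation:
After char 0 ('S'=18): chars_in_quartet=1 acc=0x12 bytes_emitted=0
After char 1 ('z'=51): chars_in_quartet=2 acc=0x4B3 bytes_emitted=0
After char 2 ('D'=3): chars_in_quartet=3 acc=0x12CC3 bytes_emitted=0
After char 3 ('Q'=16): chars_in_quartet=4 acc=0x4B30D0 -> emit 4B 30 D0, reset; bytes_emitted=3
After char 4 ('U'=20): chars_in_quartet=1 acc=0x14 bytes_emitted=3
After char 5 ('g'=32): chars_in_quartet=2 acc=0x520 bytes_emitted=3
After char 6 ('0'=52): chars_in_quartet=3 acc=0x14834 bytes_emitted=3
Padding '=': partial quartet acc=0x14834 -> emit 52 0D; bytes_emitted=5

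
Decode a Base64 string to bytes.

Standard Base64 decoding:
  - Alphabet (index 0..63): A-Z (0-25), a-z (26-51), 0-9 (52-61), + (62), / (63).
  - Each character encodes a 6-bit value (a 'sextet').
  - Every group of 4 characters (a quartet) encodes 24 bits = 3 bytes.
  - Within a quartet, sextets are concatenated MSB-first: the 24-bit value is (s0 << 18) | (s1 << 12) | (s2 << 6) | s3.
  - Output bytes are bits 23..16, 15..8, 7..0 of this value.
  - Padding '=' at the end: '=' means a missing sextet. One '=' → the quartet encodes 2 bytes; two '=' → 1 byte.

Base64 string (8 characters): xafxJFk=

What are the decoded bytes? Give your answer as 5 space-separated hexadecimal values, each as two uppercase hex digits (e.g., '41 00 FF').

After char 0 ('x'=49): chars_in_quartet=1 acc=0x31 bytes_emitted=0
After char 1 ('a'=26): chars_in_quartet=2 acc=0xC5A bytes_emitted=0
After char 2 ('f'=31): chars_in_quartet=3 acc=0x3169F bytes_emitted=0
After char 3 ('x'=49): chars_in_quartet=4 acc=0xC5A7F1 -> emit C5 A7 F1, reset; bytes_emitted=3
After char 4 ('J'=9): chars_in_quartet=1 acc=0x9 bytes_emitted=3
After char 5 ('F'=5): chars_in_quartet=2 acc=0x245 bytes_emitted=3
After char 6 ('k'=36): chars_in_quartet=3 acc=0x9164 bytes_emitted=3
Padding '=': partial quartet acc=0x9164 -> emit 24 59; bytes_emitted=5

Answer: C5 A7 F1 24 59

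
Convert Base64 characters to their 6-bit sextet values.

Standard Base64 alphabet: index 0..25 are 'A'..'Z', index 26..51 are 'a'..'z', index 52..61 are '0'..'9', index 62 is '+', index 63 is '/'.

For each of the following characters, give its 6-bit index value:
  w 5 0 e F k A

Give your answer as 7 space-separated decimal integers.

'w': a..z range, 26 + ord('w') − ord('a') = 48
'5': 0..9 range, 52 + ord('5') − ord('0') = 57
'0': 0..9 range, 52 + ord('0') − ord('0') = 52
'e': a..z range, 26 + ord('e') − ord('a') = 30
'F': A..Z range, ord('F') − ord('A') = 5
'k': a..z range, 26 + ord('k') − ord('a') = 36
'A': A..Z range, ord('A') − ord('A') = 0

Answer: 48 57 52 30 5 36 0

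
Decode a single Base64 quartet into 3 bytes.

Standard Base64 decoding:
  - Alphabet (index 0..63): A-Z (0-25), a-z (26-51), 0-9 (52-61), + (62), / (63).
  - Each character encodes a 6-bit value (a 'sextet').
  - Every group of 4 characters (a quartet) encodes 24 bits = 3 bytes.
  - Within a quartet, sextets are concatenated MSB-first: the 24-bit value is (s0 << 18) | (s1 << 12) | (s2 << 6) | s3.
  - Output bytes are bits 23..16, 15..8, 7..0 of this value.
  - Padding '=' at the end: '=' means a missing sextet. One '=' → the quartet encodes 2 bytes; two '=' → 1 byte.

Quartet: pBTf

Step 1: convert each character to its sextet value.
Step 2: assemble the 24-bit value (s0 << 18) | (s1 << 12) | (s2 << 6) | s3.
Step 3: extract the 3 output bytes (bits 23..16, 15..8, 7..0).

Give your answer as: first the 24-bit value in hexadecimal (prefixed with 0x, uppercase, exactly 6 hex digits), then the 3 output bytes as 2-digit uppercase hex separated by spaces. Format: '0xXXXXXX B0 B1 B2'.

Sextets: p=41, B=1, T=19, f=31
24-bit: (41<<18) | (1<<12) | (19<<6) | 31
      = 0xA40000 | 0x001000 | 0x0004C0 | 0x00001F
      = 0xA414DF
Bytes: (v>>16)&0xFF=A4, (v>>8)&0xFF=14, v&0xFF=DF

Answer: 0xA414DF A4 14 DF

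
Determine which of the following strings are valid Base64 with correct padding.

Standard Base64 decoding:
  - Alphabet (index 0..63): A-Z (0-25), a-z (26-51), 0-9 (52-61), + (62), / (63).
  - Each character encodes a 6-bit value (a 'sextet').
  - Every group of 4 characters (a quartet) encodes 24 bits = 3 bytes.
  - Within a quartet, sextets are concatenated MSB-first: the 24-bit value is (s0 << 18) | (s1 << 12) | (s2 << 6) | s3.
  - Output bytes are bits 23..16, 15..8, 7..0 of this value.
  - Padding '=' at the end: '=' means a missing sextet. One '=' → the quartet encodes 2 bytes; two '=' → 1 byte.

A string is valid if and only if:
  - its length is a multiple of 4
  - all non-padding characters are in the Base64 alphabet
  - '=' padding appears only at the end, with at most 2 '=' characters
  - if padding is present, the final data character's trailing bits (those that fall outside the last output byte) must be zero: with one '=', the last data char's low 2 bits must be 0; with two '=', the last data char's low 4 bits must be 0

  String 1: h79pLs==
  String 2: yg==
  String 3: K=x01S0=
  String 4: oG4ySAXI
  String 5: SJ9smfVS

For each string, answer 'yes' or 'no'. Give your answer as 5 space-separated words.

Answer: no yes no yes yes

Derivation:
String 1: 'h79pLs==' → invalid (bad trailing bits)
String 2: 'yg==' → valid
String 3: 'K=x01S0=' → invalid (bad char(s): ['=']; '=' in middle)
String 4: 'oG4ySAXI' → valid
String 5: 'SJ9smfVS' → valid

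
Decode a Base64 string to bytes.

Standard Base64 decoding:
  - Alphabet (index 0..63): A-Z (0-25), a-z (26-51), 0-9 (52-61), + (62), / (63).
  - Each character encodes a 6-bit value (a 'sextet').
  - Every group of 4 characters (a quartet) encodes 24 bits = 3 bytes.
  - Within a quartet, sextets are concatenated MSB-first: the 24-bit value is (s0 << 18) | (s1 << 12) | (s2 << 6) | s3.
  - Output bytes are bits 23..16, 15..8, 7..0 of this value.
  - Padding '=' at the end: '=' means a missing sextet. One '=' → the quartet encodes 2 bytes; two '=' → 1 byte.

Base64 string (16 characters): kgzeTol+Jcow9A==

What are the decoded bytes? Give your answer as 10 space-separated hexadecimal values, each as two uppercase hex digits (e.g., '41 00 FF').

After char 0 ('k'=36): chars_in_quartet=1 acc=0x24 bytes_emitted=0
After char 1 ('g'=32): chars_in_quartet=2 acc=0x920 bytes_emitted=0
After char 2 ('z'=51): chars_in_quartet=3 acc=0x24833 bytes_emitted=0
After char 3 ('e'=30): chars_in_quartet=4 acc=0x920CDE -> emit 92 0C DE, reset; bytes_emitted=3
After char 4 ('T'=19): chars_in_quartet=1 acc=0x13 bytes_emitted=3
After char 5 ('o'=40): chars_in_quartet=2 acc=0x4E8 bytes_emitted=3
After char 6 ('l'=37): chars_in_quartet=3 acc=0x13A25 bytes_emitted=3
After char 7 ('+'=62): chars_in_quartet=4 acc=0x4E897E -> emit 4E 89 7E, reset; bytes_emitted=6
After char 8 ('J'=9): chars_in_quartet=1 acc=0x9 bytes_emitted=6
After char 9 ('c'=28): chars_in_quartet=2 acc=0x25C bytes_emitted=6
After char 10 ('o'=40): chars_in_quartet=3 acc=0x9728 bytes_emitted=6
After char 11 ('w'=48): chars_in_quartet=4 acc=0x25CA30 -> emit 25 CA 30, reset; bytes_emitted=9
After char 12 ('9'=61): chars_in_quartet=1 acc=0x3D bytes_emitted=9
After char 13 ('A'=0): chars_in_quartet=2 acc=0xF40 bytes_emitted=9
Padding '==': partial quartet acc=0xF40 -> emit F4; bytes_emitted=10

Answer: 92 0C DE 4E 89 7E 25 CA 30 F4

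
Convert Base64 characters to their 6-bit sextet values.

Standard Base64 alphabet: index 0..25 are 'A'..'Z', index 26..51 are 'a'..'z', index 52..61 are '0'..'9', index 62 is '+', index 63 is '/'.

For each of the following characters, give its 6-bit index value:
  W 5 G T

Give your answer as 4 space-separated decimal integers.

'W': A..Z range, ord('W') − ord('A') = 22
'5': 0..9 range, 52 + ord('5') − ord('0') = 57
'G': A..Z range, ord('G') − ord('A') = 6
'T': A..Z range, ord('T') − ord('A') = 19

Answer: 22 57 6 19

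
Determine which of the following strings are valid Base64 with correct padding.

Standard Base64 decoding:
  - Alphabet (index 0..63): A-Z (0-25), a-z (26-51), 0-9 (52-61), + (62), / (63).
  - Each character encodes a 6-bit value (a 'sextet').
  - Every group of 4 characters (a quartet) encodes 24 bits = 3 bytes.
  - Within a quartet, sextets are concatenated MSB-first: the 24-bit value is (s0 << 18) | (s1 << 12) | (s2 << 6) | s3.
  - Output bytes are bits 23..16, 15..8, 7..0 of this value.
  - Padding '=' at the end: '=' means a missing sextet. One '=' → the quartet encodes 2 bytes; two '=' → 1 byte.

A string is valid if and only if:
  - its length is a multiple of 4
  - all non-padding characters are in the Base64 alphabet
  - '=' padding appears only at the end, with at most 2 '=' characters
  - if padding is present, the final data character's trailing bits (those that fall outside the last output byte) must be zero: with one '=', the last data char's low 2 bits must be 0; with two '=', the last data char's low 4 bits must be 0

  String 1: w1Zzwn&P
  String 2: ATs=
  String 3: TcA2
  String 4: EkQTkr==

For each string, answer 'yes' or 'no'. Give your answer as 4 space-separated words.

String 1: 'w1Zzwn&P' → invalid (bad char(s): ['&'])
String 2: 'ATs=' → valid
String 3: 'TcA2' → valid
String 4: 'EkQTkr==' → invalid (bad trailing bits)

Answer: no yes yes no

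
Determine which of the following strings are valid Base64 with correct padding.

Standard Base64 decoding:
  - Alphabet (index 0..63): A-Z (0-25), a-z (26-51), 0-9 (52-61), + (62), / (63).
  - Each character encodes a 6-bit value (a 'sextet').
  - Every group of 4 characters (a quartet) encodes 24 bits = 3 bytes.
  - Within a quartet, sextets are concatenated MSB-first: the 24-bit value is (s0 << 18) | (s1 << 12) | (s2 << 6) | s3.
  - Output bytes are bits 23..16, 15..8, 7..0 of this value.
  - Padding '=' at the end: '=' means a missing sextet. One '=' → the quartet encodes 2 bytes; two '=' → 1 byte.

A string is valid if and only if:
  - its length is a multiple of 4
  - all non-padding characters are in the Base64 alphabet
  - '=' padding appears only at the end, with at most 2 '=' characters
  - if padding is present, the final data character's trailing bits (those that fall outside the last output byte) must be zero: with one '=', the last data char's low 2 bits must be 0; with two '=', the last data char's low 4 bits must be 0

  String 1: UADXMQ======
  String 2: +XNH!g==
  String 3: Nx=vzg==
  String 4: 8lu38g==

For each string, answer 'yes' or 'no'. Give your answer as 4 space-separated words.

String 1: 'UADXMQ======' → invalid (6 pad chars (max 2))
String 2: '+XNH!g==' → invalid (bad char(s): ['!'])
String 3: 'Nx=vzg==' → invalid (bad char(s): ['=']; '=' in middle)
String 4: '8lu38g==' → valid

Answer: no no no yes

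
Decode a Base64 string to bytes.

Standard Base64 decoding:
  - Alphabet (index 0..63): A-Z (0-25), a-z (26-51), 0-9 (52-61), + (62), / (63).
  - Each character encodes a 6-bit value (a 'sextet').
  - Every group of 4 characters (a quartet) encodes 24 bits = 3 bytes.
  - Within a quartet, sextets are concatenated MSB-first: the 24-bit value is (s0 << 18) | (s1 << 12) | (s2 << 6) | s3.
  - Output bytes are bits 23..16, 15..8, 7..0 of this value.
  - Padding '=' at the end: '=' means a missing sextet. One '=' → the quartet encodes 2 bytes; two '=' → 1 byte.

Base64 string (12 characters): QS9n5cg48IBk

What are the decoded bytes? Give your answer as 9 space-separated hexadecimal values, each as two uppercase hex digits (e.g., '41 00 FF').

After char 0 ('Q'=16): chars_in_quartet=1 acc=0x10 bytes_emitted=0
After char 1 ('S'=18): chars_in_quartet=2 acc=0x412 bytes_emitted=0
After char 2 ('9'=61): chars_in_quartet=3 acc=0x104BD bytes_emitted=0
After char 3 ('n'=39): chars_in_quartet=4 acc=0x412F67 -> emit 41 2F 67, reset; bytes_emitted=3
After char 4 ('5'=57): chars_in_quartet=1 acc=0x39 bytes_emitted=3
After char 5 ('c'=28): chars_in_quartet=2 acc=0xE5C bytes_emitted=3
After char 6 ('g'=32): chars_in_quartet=3 acc=0x39720 bytes_emitted=3
After char 7 ('4'=56): chars_in_quartet=4 acc=0xE5C838 -> emit E5 C8 38, reset; bytes_emitted=6
After char 8 ('8'=60): chars_in_quartet=1 acc=0x3C bytes_emitted=6
After char 9 ('I'=8): chars_in_quartet=2 acc=0xF08 bytes_emitted=6
After char 10 ('B'=1): chars_in_quartet=3 acc=0x3C201 bytes_emitted=6
After char 11 ('k'=36): chars_in_quartet=4 acc=0xF08064 -> emit F0 80 64, reset; bytes_emitted=9

Answer: 41 2F 67 E5 C8 38 F0 80 64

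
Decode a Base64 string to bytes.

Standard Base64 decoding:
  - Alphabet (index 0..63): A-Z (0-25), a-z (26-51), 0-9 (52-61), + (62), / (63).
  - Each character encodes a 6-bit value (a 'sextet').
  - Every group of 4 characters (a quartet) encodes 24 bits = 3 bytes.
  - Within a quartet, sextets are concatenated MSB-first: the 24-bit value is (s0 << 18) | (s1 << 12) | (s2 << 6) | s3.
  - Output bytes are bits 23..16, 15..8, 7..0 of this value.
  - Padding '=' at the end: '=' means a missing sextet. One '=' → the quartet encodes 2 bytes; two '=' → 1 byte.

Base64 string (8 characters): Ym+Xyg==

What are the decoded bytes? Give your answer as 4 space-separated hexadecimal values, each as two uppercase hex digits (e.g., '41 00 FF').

After char 0 ('Y'=24): chars_in_quartet=1 acc=0x18 bytes_emitted=0
After char 1 ('m'=38): chars_in_quartet=2 acc=0x626 bytes_emitted=0
After char 2 ('+'=62): chars_in_quartet=3 acc=0x189BE bytes_emitted=0
After char 3 ('X'=23): chars_in_quartet=4 acc=0x626F97 -> emit 62 6F 97, reset; bytes_emitted=3
After char 4 ('y'=50): chars_in_quartet=1 acc=0x32 bytes_emitted=3
After char 5 ('g'=32): chars_in_quartet=2 acc=0xCA0 bytes_emitted=3
Padding '==': partial quartet acc=0xCA0 -> emit CA; bytes_emitted=4

Answer: 62 6F 97 CA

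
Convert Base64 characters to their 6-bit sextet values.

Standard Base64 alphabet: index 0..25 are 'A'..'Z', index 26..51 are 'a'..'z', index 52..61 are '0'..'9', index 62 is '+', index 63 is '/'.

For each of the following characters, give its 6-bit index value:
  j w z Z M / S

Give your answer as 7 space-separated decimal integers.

Answer: 35 48 51 25 12 63 18

Derivation:
'j': a..z range, 26 + ord('j') − ord('a') = 35
'w': a..z range, 26 + ord('w') − ord('a') = 48
'z': a..z range, 26 + ord('z') − ord('a') = 51
'Z': A..Z range, ord('Z') − ord('A') = 25
'M': A..Z range, ord('M') − ord('A') = 12
'/': index 63
'S': A..Z range, ord('S') − ord('A') = 18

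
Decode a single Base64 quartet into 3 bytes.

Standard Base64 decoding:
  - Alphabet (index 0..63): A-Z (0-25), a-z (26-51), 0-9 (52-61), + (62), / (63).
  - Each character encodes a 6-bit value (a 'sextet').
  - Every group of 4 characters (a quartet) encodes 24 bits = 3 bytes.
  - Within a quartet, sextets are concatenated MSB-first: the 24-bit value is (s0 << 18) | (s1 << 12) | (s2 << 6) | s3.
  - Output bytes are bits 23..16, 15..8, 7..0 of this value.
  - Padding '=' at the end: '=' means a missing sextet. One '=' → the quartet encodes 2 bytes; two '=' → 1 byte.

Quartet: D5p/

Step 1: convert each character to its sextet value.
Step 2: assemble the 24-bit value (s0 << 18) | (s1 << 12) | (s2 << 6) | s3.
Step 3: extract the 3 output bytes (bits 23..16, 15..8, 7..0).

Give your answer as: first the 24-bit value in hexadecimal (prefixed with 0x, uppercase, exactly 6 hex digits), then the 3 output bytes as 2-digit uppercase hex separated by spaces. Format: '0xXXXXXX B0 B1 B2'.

Sextets: D=3, 5=57, p=41, /=63
24-bit: (3<<18) | (57<<12) | (41<<6) | 63
      = 0x0C0000 | 0x039000 | 0x000A40 | 0x00003F
      = 0x0F9A7F
Bytes: (v>>16)&0xFF=0F, (v>>8)&0xFF=9A, v&0xFF=7F

Answer: 0x0F9A7F 0F 9A 7F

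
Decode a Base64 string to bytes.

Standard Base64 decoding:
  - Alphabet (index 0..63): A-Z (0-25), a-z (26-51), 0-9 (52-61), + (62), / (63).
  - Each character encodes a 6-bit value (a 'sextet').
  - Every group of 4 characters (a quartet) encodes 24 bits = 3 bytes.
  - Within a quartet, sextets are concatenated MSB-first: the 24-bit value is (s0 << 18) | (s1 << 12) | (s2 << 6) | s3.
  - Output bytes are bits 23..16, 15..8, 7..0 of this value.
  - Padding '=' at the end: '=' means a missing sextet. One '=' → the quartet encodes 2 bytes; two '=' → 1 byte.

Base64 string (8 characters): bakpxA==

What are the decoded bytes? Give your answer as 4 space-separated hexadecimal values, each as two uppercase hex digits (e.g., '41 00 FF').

Answer: 6D A9 29 C4

Derivation:
After char 0 ('b'=27): chars_in_quartet=1 acc=0x1B bytes_emitted=0
After char 1 ('a'=26): chars_in_quartet=2 acc=0x6DA bytes_emitted=0
After char 2 ('k'=36): chars_in_quartet=3 acc=0x1B6A4 bytes_emitted=0
After char 3 ('p'=41): chars_in_quartet=4 acc=0x6DA929 -> emit 6D A9 29, reset; bytes_emitted=3
After char 4 ('x'=49): chars_in_quartet=1 acc=0x31 bytes_emitted=3
After char 5 ('A'=0): chars_in_quartet=2 acc=0xC40 bytes_emitted=3
Padding '==': partial quartet acc=0xC40 -> emit C4; bytes_emitted=4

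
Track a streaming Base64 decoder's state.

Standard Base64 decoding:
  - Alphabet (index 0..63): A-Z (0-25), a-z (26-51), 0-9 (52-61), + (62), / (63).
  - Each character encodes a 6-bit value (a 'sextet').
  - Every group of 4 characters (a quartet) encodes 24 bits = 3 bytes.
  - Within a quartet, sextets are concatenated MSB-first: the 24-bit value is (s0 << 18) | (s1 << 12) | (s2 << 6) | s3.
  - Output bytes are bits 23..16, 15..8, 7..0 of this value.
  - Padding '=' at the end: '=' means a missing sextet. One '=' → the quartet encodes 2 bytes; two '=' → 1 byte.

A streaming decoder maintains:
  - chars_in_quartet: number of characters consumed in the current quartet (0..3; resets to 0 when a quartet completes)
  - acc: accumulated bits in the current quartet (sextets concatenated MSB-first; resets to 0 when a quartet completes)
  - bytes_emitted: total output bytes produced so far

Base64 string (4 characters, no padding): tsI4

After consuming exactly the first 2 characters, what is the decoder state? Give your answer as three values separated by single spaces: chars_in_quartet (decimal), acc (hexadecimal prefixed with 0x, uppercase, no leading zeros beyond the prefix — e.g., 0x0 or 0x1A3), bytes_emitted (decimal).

After char 0 ('t'=45): chars_in_quartet=1 acc=0x2D bytes_emitted=0
After char 1 ('s'=44): chars_in_quartet=2 acc=0xB6C bytes_emitted=0

Answer: 2 0xB6C 0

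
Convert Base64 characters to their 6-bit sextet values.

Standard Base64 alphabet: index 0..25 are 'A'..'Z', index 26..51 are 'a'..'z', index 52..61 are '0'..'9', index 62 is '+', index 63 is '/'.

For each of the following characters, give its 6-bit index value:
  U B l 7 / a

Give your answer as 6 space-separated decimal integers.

'U': A..Z range, ord('U') − ord('A') = 20
'B': A..Z range, ord('B') − ord('A') = 1
'l': a..z range, 26 + ord('l') − ord('a') = 37
'7': 0..9 range, 52 + ord('7') − ord('0') = 59
'/': index 63
'a': a..z range, 26 + ord('a') − ord('a') = 26

Answer: 20 1 37 59 63 26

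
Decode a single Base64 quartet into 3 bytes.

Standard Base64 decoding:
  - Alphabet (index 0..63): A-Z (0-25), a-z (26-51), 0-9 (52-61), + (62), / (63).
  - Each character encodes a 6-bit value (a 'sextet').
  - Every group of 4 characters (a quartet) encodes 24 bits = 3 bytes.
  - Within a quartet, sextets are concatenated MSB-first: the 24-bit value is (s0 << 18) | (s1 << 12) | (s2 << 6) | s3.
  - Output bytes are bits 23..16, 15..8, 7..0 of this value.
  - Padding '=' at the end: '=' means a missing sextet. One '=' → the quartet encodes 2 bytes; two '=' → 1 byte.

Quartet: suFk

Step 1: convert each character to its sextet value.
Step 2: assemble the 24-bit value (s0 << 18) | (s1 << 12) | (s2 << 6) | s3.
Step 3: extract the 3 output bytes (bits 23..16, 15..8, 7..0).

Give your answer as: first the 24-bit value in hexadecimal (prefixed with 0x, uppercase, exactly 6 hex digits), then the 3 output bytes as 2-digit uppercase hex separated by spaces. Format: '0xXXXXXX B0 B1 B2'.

Answer: 0xB2E164 B2 E1 64

Derivation:
Sextets: s=44, u=46, F=5, k=36
24-bit: (44<<18) | (46<<12) | (5<<6) | 36
      = 0xB00000 | 0x02E000 | 0x000140 | 0x000024
      = 0xB2E164
Bytes: (v>>16)&0xFF=B2, (v>>8)&0xFF=E1, v&0xFF=64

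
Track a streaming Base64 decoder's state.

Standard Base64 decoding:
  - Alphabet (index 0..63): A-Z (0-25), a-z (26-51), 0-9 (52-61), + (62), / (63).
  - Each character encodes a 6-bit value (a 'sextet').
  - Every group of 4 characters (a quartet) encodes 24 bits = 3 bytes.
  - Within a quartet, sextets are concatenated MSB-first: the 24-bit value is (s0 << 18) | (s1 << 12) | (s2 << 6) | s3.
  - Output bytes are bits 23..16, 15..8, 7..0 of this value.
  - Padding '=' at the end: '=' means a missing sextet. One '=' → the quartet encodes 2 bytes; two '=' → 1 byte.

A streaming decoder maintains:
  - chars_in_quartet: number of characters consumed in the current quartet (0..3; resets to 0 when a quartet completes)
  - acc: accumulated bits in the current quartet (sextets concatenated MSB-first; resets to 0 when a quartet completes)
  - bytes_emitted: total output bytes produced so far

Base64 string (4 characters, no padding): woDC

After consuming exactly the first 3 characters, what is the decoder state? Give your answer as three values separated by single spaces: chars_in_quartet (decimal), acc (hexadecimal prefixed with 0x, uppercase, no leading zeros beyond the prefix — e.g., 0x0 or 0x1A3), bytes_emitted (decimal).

Answer: 3 0x30A03 0

Derivation:
After char 0 ('w'=48): chars_in_quartet=1 acc=0x30 bytes_emitted=0
After char 1 ('o'=40): chars_in_quartet=2 acc=0xC28 bytes_emitted=0
After char 2 ('D'=3): chars_in_quartet=3 acc=0x30A03 bytes_emitted=0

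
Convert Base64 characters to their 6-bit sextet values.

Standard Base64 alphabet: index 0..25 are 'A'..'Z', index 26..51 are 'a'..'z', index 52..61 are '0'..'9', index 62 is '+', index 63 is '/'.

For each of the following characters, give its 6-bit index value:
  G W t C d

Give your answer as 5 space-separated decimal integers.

Answer: 6 22 45 2 29

Derivation:
'G': A..Z range, ord('G') − ord('A') = 6
'W': A..Z range, ord('W') − ord('A') = 22
't': a..z range, 26 + ord('t') − ord('a') = 45
'C': A..Z range, ord('C') − ord('A') = 2
'd': a..z range, 26 + ord('d') − ord('a') = 29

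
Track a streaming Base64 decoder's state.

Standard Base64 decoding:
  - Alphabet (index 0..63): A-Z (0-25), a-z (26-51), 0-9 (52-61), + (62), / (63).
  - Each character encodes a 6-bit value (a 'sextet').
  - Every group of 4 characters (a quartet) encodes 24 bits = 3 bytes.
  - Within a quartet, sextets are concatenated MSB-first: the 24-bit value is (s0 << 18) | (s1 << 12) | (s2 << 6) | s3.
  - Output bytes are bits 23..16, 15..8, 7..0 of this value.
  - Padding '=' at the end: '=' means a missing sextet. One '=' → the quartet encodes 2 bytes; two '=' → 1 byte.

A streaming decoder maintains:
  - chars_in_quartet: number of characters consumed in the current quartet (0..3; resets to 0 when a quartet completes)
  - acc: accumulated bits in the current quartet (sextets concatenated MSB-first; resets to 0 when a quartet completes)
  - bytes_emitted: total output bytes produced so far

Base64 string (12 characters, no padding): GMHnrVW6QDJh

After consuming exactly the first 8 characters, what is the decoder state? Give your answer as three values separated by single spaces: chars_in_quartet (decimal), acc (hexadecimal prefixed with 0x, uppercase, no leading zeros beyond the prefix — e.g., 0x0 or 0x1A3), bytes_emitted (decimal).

After char 0 ('G'=6): chars_in_quartet=1 acc=0x6 bytes_emitted=0
After char 1 ('M'=12): chars_in_quartet=2 acc=0x18C bytes_emitted=0
After char 2 ('H'=7): chars_in_quartet=3 acc=0x6307 bytes_emitted=0
After char 3 ('n'=39): chars_in_quartet=4 acc=0x18C1E7 -> emit 18 C1 E7, reset; bytes_emitted=3
After char 4 ('r'=43): chars_in_quartet=1 acc=0x2B bytes_emitted=3
After char 5 ('V'=21): chars_in_quartet=2 acc=0xAD5 bytes_emitted=3
After char 6 ('W'=22): chars_in_quartet=3 acc=0x2B556 bytes_emitted=3
After char 7 ('6'=58): chars_in_quartet=4 acc=0xAD55BA -> emit AD 55 BA, reset; bytes_emitted=6

Answer: 0 0x0 6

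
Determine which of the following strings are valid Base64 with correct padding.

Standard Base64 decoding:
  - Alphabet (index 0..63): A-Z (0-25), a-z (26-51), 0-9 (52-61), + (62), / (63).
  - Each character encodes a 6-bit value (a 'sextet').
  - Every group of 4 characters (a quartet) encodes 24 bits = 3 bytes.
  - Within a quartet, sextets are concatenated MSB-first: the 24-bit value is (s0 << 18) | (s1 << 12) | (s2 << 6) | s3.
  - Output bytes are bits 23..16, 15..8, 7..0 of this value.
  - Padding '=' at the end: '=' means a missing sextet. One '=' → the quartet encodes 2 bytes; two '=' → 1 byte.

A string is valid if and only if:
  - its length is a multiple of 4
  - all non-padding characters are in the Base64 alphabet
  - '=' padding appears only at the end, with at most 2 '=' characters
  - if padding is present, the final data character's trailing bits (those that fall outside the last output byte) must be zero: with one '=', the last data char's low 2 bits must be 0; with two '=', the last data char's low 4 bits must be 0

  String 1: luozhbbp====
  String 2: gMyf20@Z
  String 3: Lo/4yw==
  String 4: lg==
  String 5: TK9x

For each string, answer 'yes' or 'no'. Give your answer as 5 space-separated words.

Answer: no no yes yes yes

Derivation:
String 1: 'luozhbbp====' → invalid (4 pad chars (max 2))
String 2: 'gMyf20@Z' → invalid (bad char(s): ['@'])
String 3: 'Lo/4yw==' → valid
String 4: 'lg==' → valid
String 5: 'TK9x' → valid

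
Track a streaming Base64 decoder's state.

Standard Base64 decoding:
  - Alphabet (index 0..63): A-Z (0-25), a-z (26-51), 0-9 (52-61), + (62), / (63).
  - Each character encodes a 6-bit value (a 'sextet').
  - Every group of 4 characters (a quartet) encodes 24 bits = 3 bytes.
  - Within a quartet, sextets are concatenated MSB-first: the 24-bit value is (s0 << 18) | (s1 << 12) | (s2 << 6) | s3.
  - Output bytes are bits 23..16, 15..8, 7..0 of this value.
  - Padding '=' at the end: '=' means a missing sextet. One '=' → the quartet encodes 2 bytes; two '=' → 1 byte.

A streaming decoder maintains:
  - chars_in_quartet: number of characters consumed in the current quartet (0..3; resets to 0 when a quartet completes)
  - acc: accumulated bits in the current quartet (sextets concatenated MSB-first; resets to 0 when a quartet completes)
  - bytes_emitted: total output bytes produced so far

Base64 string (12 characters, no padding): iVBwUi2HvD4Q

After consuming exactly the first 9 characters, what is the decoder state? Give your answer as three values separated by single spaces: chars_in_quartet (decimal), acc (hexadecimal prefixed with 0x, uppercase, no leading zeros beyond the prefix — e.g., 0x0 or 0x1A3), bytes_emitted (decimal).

Answer: 1 0x2F 6

Derivation:
After char 0 ('i'=34): chars_in_quartet=1 acc=0x22 bytes_emitted=0
After char 1 ('V'=21): chars_in_quartet=2 acc=0x895 bytes_emitted=0
After char 2 ('B'=1): chars_in_quartet=3 acc=0x22541 bytes_emitted=0
After char 3 ('w'=48): chars_in_quartet=4 acc=0x895070 -> emit 89 50 70, reset; bytes_emitted=3
After char 4 ('U'=20): chars_in_quartet=1 acc=0x14 bytes_emitted=3
After char 5 ('i'=34): chars_in_quartet=2 acc=0x522 bytes_emitted=3
After char 6 ('2'=54): chars_in_quartet=3 acc=0x148B6 bytes_emitted=3
After char 7 ('H'=7): chars_in_quartet=4 acc=0x522D87 -> emit 52 2D 87, reset; bytes_emitted=6
After char 8 ('v'=47): chars_in_quartet=1 acc=0x2F bytes_emitted=6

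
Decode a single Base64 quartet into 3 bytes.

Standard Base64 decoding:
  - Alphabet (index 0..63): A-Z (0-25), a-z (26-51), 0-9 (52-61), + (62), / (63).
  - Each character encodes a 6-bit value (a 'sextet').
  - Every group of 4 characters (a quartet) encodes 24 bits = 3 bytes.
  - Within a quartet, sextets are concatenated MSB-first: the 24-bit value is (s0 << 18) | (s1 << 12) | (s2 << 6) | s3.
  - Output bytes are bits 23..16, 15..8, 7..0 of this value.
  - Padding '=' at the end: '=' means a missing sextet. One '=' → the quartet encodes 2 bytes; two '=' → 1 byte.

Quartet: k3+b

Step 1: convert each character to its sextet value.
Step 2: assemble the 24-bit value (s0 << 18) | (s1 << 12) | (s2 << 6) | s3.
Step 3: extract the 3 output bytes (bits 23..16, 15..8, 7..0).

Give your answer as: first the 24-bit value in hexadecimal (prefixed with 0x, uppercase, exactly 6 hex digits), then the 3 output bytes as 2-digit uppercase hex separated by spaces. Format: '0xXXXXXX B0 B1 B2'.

Answer: 0x937F9B 93 7F 9B

Derivation:
Sextets: k=36, 3=55, +=62, b=27
24-bit: (36<<18) | (55<<12) | (62<<6) | 27
      = 0x900000 | 0x037000 | 0x000F80 | 0x00001B
      = 0x937F9B
Bytes: (v>>16)&0xFF=93, (v>>8)&0xFF=7F, v&0xFF=9B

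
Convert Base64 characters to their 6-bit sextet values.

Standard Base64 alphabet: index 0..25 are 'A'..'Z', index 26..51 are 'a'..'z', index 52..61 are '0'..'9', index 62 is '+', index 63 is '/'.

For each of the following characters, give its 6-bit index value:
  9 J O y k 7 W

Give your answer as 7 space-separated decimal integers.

Answer: 61 9 14 50 36 59 22

Derivation:
'9': 0..9 range, 52 + ord('9') − ord('0') = 61
'J': A..Z range, ord('J') − ord('A') = 9
'O': A..Z range, ord('O') − ord('A') = 14
'y': a..z range, 26 + ord('y') − ord('a') = 50
'k': a..z range, 26 + ord('k') − ord('a') = 36
'7': 0..9 range, 52 + ord('7') − ord('0') = 59
'W': A..Z range, ord('W') − ord('A') = 22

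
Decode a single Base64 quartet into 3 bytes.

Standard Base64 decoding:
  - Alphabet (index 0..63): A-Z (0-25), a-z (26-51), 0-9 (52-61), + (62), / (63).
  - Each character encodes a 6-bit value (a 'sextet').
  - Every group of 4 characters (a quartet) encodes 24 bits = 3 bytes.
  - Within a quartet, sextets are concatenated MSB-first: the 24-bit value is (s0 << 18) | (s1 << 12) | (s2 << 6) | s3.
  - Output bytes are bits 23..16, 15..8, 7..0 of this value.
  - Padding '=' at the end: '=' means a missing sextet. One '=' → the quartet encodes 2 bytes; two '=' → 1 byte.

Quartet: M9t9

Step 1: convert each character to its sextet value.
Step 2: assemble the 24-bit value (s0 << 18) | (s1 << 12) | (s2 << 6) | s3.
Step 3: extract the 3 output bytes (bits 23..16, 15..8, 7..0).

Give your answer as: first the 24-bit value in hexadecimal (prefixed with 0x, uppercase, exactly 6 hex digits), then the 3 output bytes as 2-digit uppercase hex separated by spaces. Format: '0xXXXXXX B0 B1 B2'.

Sextets: M=12, 9=61, t=45, 9=61
24-bit: (12<<18) | (61<<12) | (45<<6) | 61
      = 0x300000 | 0x03D000 | 0x000B40 | 0x00003D
      = 0x33DB7D
Bytes: (v>>16)&0xFF=33, (v>>8)&0xFF=DB, v&0xFF=7D

Answer: 0x33DB7D 33 DB 7D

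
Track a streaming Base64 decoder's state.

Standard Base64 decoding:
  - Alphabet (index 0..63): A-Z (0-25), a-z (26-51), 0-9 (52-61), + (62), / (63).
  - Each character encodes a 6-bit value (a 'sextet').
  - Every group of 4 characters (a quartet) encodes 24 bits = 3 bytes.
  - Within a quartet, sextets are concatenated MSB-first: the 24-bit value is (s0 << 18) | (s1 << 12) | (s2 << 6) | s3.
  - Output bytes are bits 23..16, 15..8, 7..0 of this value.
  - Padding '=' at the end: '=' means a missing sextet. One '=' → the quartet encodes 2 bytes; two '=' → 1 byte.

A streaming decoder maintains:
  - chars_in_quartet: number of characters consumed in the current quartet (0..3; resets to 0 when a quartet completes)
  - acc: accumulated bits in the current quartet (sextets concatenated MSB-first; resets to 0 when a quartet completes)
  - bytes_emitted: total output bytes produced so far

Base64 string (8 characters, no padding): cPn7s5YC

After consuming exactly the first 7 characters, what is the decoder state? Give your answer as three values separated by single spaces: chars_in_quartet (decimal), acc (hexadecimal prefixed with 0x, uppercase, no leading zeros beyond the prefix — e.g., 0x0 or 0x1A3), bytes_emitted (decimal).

After char 0 ('c'=28): chars_in_quartet=1 acc=0x1C bytes_emitted=0
After char 1 ('P'=15): chars_in_quartet=2 acc=0x70F bytes_emitted=0
After char 2 ('n'=39): chars_in_quartet=3 acc=0x1C3E7 bytes_emitted=0
After char 3 ('7'=59): chars_in_quartet=4 acc=0x70F9FB -> emit 70 F9 FB, reset; bytes_emitted=3
After char 4 ('s'=44): chars_in_quartet=1 acc=0x2C bytes_emitted=3
After char 5 ('5'=57): chars_in_quartet=2 acc=0xB39 bytes_emitted=3
After char 6 ('Y'=24): chars_in_quartet=3 acc=0x2CE58 bytes_emitted=3

Answer: 3 0x2CE58 3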